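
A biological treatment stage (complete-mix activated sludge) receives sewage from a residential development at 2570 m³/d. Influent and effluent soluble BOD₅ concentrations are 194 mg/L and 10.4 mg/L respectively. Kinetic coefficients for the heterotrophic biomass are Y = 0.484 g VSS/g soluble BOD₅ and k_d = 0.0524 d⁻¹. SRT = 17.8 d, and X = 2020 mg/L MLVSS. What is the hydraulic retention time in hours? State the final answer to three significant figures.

From the SRT design equation V = Y Q (S₀−S) θ_c / [X (1 + k_d θ_c)] = 0.484 × 2570 × (194 − 10.4) × 17.8 / [2020 × (1 + 0.0524 × 17.8)] = 4.07×10^6 / 3904 = 1041 m³.
τ = V/Q = 1041/2570 = 0.4052 d, or 9.724 h.

τ ≈ 9.72 h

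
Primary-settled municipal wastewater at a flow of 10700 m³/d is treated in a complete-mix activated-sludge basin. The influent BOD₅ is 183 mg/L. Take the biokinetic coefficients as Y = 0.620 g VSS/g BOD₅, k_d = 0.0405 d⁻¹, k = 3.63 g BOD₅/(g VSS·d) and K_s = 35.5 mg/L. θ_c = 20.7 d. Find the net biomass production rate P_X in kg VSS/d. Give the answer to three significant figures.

P_X ≈ 655 kg VSS/d

For a completely mixed reactor with recycle the Lawrence–McCarty relation gives S = K_s·(1 + k_d·θ_c) / [θ_c·(Y·k − k_d) − 1] = 35.5 × (1 + 0.0405 × 20.7) / [20.7 × (0.620 × 3.63 − 0.0405) − 1] = 65.26 / 44.75 = 1.458 mg/L.
Y_obs = Y / (1 + k_d θ_c) = 0.620 / (1 + 0.0405 × 20.7) = 0.620 / 1.838 = 0.3373.
Q·(S₀ − S) = 10700 × (183 − 1.46) × 10⁻³ = 1942 kg/d removed.
Net biomass production P_X = Y_obs × Q·(S₀ − S) = 0.3373 × 1942 = 655.1 kg VSS/d.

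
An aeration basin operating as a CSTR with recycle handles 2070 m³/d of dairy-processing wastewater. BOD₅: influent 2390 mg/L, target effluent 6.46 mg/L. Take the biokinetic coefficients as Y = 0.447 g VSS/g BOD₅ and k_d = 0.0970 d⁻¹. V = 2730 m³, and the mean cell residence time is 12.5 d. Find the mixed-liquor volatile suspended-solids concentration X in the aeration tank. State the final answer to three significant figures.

X ≈ 4560 mg/L

X = Y·Q·ΔS·θ_c / [V·(1 + k_d θ_c)] = 0.447 × 2070 × (2390 − 6.46) × 12.5 / [2730 × (1 + 0.0970 × 12.5)] = 4564 mg/L.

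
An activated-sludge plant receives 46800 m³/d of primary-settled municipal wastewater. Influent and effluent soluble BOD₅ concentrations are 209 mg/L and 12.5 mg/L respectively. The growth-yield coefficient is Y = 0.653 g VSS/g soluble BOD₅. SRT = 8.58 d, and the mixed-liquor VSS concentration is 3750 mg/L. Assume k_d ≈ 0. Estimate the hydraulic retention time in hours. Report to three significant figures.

τ ≈ 7.05 h

V·X = Y·Q·ΔS·θ_c gives V = 0.653 × 46800 × (209 − 12.5) × 8.58 / 3750 = 13740 m³.
Hydraulic retention time τ = V/Q = 13740 / 46800 = 0.2936 d = 7.046 h.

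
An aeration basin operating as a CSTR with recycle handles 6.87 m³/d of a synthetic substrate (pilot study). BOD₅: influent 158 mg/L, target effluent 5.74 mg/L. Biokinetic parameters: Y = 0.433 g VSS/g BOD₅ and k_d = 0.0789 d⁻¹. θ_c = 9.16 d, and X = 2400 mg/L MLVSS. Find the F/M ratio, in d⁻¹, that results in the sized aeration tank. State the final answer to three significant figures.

F/M ≈ 0.451 d⁻¹

From the SRT design equation V = Y Q (S₀−S) θ_c / [X (1 + k_d θ_c)] = 0.433 × 6.87 × (158 − 5.74) × 9.16 / [2400 × (1 + 0.0789 × 9.16)] = 4.15×10^3 / 4135 = 1.003 m³.
F/M = applied load / biomass = Q·S₀/(V·X) = 6.87 × 158 / (1.003 × 2400) = 0.4507 d⁻¹.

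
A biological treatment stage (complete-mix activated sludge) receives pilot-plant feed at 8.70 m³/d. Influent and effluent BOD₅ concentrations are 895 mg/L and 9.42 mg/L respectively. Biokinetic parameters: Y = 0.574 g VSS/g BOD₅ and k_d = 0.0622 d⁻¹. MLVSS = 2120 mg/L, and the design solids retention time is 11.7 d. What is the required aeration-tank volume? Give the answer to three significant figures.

Rearranging the biomass balance for a CMAS with decay, V = Y·Q·ΔS·θ_c / [X·(1+k_d θ_c)] = 0.574 × 8.70 × (895 − 9.42) × 11.7 / [2120 × (1 + 0.0622 × 11.7)] = 5.17×10^4 / 3663 = 14.13 m³.

V ≈ 14.1 m³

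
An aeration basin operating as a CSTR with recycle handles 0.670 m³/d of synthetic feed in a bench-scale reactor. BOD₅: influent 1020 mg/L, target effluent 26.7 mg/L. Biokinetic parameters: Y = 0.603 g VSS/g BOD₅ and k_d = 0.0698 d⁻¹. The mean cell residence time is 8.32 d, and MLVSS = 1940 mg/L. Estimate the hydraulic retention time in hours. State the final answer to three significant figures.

Rearranging the biomass balance for a CMAS with decay, V = Y·Q·ΔS·θ_c / [X·(1+k_d θ_c)] = 0.603 × 0.670 × (1020 − 26.7) × 8.32 / [1940 × (1 + 0.0698 × 8.32)] = 3.34×10^3 / 3067 = 1.089 m³.
τ = V/Q = 1.089/0.670 = 1.625 d, or 39.00 h.

τ ≈ 39.0 h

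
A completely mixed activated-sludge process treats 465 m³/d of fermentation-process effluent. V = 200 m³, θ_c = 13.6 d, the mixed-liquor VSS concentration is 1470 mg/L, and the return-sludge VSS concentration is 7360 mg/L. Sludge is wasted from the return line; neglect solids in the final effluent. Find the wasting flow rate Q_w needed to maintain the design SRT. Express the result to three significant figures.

Q_w ≈ 2.94 m³/d

Wasting from the return line (neglecting effluent solids): Q_w = V·X / (θ_c·X_r) = 200.0 × 1470 / (13.6 × 7360) = 2.937 m³/d.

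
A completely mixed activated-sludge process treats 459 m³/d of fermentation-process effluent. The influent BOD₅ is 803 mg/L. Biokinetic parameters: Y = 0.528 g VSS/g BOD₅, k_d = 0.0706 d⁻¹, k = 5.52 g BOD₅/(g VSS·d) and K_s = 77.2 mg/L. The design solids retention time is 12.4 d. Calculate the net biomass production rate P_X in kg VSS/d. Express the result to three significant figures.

P_X ≈ 103 kg VSS/d

Effluent substrate depends only on kinetics and SRT: S = K_s(1 + k_d θ_c) / [θ_c(Yk − k_d) − 1] = 77.2 × (1 + 0.0706 × 12.4) / [12.4 × (0.528 × 5.52 − 0.0706) − 1] = 144.8 / 34.27 = 4.225 mg/L.
Y_obs = Y / (1 + k_d θ_c) = 0.528 / (1 + 0.0706 × 12.4) = 0.528 / 1.875 = 0.2815.
ΔS = 803 − 4.23 = 798.8 mg/L, so the substrate removal rate is 459 × 798.8/1000 = 366.6 kg BOD₅/d.
Biomass produced: P_X = Y_obs·Q·ΔS = 0.2815 × 366.6 ≈ 103.2 kg VSS/d.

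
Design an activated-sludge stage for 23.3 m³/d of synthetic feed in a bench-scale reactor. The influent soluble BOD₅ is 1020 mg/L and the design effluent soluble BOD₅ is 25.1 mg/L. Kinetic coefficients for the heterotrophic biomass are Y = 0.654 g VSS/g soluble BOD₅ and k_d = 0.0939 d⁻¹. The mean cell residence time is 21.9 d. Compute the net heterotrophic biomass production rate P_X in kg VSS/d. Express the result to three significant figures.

P_X ≈ 4.96 kg VSS/d

Correct the yield for decay: Y_obs = Y/(1 + k_d θ_c) = 0.654 / (1 + 0.0939 × 21.9) = 0.654 / 3.056 = 0.2140.
Mass of soluble BOD₅ removed per day: Q(S₀ − S) = 23.3 × 994.9 g/m³ = 23.18 kg/d.
Net biomass production P_X = Y_obs × Q·(S₀ − S) = 0.2140 × 23.18 = 4.960 kg VSS/d.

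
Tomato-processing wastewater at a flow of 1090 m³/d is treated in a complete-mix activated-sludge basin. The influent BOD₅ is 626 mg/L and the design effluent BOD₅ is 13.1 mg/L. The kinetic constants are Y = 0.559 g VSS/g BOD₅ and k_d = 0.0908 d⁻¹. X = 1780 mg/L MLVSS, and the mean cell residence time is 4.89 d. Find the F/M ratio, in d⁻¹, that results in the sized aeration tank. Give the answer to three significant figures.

From the SRT design equation V = Y Q (S₀−S) θ_c / [X (1 + k_d θ_c)] = 0.559 × 1090 × (626 − 13.1) × 4.89 / [1780 × (1 + 0.0908 × 4.89)] = 1.83×10^6 / 2570 = 710.5 m³.
F/M = Q·S₀ / (V·X) = 1090 × 626 / (710.5 × 1780) = 0.5396 g BOD₅·(g VSS·d)⁻¹.

F/M ≈ 0.540 d⁻¹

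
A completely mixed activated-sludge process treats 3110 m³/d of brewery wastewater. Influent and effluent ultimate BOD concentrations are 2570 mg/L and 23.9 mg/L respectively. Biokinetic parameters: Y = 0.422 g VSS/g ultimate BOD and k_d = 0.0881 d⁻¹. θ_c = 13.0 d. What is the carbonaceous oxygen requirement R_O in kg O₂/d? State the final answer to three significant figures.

Y_obs = Y / (1 + k_d θ_c) = 0.422 / (1 + 0.0881 × 13.0) = 0.422 / 2.145 = 0.1967.
Substrate removed = Q·(S₀ − S) = 3110 m³/d × (2570 − 23.9) g/m³ = 7.92×10^6 g/d = 7918 kg/d.
Biomass synthesised: P_X = Y_obs × 7918 = 1558 kg VSS/d.
Carbonaceous O₂ demand = substrate oxidised − cell-mass equivalent = 7918 − 1.42 × 1558 = 5707 kg O₂/d.

R_O ≈ 5710 kg O₂/d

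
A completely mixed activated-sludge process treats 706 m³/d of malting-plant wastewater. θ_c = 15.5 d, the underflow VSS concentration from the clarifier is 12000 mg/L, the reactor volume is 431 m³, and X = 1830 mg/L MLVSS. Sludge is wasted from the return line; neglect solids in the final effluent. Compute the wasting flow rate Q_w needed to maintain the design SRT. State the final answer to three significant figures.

θ_c = V·X/(Q_w·X_r) when wasting from the recycle, so Q_w = V·X/(θ_c·X_r) = 431.0 × 1830 / (15.5 × 12000) = 4.240 m³/d.

Q_w ≈ 4.24 m³/d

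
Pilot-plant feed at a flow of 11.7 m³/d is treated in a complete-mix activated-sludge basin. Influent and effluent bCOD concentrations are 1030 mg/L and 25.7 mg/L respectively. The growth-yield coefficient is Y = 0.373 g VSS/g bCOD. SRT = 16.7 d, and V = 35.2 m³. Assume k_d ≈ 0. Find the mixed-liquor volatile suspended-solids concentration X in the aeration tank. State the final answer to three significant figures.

From V·X = Y·Q·(S₀ − S)·θ_c (decay neglected): X = 0.373 × 11.7 × (1030 − 25.7) × 16.7 / 35.2 = 2079 mg/L.

X ≈ 2080 mg/L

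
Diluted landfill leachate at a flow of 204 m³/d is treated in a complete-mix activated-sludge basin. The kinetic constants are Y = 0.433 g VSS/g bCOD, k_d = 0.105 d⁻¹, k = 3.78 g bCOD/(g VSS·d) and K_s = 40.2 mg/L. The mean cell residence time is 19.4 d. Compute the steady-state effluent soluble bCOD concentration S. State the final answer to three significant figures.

S ≈ 4.25 mg/L

For a completely mixed reactor with recycle the Lawrence–McCarty relation gives S = K_s·(1 + k_d·θ_c) / [θ_c·(Y·k − k_d) − 1] = 40.2 × (1 + 0.105 × 19.4) / [19.4 × (0.433 × 3.78 − 0.105) − 1] = 122.1 / 28.72 = 4.252 mg/L.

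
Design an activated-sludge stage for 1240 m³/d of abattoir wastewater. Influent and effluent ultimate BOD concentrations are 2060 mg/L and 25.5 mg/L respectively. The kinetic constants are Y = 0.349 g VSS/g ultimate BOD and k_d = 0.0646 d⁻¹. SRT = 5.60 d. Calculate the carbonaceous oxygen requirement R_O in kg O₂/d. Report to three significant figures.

Y_obs = Y / (1 + k_d θ_c) = 0.349 / (1 + 0.0646 × 5.60) = 0.349 / 1.362 = 0.2563.
ΔS = 2060 − 25.5 = 2034 mg/L, so the substrate removal rate is 1240 × 2034/1000 = 2523 kg ultimate BOD/d.
P_X = Y_obs·Q·(S₀ − S) = 0.2563 × 2523 = 646.6 kg VSS/d.
R_O = Q·(S₀ − S) − 1.42·P_X = 2523 − 1.42 × 646.6 = 1605 kg O₂/d.

R_O ≈ 1600 kg O₂/d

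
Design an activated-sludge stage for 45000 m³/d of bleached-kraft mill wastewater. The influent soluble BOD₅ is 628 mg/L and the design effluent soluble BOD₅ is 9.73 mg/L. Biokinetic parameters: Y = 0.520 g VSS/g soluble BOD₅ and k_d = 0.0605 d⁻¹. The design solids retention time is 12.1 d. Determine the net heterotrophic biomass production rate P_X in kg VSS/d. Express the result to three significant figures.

The observed yield is Y_obs = Y/(1 + k_d·θ_c) = 0.520 / (1 + 0.0605 × 12.1) = 0.520 / 1.732 = 0.3002 g VSS per g soluble BOD₅ removed.
ΔS = 628 − 9.73 = 618.3 mg/L, so the substrate removal rate is 45000 × 618.3/1000 = 27822 kg soluble BOD₅/d.
So the net sludge growth is P_X = 0.3002 × 27822 = 8353 kg VSS/d.

P_X ≈ 8350 kg VSS/d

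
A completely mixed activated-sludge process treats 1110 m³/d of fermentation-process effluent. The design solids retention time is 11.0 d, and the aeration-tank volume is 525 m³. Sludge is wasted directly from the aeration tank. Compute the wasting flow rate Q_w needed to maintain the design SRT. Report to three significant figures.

For wasting at MLVSS concentration, Q_w = V/θ_c = 525.0/11.0 = 47.73 m³/d.

Q_w ≈ 47.7 m³/d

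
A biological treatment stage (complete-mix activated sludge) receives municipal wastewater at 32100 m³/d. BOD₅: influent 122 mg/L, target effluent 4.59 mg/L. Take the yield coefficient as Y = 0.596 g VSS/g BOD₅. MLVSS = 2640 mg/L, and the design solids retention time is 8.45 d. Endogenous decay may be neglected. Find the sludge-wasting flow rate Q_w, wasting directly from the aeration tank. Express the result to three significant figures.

Biomass mass balance (decay neglected): V·X = Y·Q·(S₀ − S)·θ_c, so V = 0.596 × 32100 × (122 − 4.59) × 8.45 / 2640 = 7190 m³.
For wasting at MLVSS concentration, Q_w = V/θ_c = 7190/8.45 = 850.8 m³/d.

Q_w ≈ 851 m³/d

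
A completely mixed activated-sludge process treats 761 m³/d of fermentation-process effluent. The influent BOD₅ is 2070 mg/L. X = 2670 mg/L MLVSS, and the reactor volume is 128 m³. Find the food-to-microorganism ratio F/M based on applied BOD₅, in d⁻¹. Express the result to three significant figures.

F/M ≈ 4.61 d⁻¹

F/M = applied load / biomass = Q·S₀/(V·X) = 761 × 2070 / (128.0 × 2670) = 4.609 d⁻¹.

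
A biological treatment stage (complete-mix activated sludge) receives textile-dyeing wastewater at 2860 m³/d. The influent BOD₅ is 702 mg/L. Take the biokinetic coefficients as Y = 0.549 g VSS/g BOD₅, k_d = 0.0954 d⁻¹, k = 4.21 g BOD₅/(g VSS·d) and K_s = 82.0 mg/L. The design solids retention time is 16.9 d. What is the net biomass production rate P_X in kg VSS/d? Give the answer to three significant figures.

P_X ≈ 418 kg VSS/d

For a completely mixed reactor with recycle the Lawrence–McCarty relation gives S = K_s·(1 + k_d·θ_c) / [θ_c·(Y·k − k_d) − 1] = 82.0 × (1 + 0.0954 × 16.9) / [16.9 × (0.549 × 4.21 − 0.0954) − 1] = 214.2 / 36.45 = 5.877 mg/L.
Correct the yield for decay: Y_obs = Y/(1 + k_d θ_c) = 0.549 / (1 + 0.0954 × 16.9) = 0.549 / 2.612 = 0.2102.
Mass of BOD₅ removed per day: Q(S₀ − S) = 2860 × 696.1 g/m³ = 1991 kg/d.
Net biomass production P_X = Y_obs × Q·(S₀ − S) = 0.2102 × 1991 = 418.4 kg VSS/d.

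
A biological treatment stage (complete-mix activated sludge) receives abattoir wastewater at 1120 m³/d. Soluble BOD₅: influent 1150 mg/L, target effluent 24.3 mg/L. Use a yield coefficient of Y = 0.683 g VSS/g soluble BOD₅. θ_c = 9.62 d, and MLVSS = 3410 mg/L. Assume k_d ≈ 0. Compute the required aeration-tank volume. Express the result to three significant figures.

With k_d = 0 the design equation reduces to V = Y Q (S₀−S) θ_c / X = 0.683 × 1120 × (1150 − 24.3) × 9.62 / 3410 = 2429 m³.

V ≈ 2430 m³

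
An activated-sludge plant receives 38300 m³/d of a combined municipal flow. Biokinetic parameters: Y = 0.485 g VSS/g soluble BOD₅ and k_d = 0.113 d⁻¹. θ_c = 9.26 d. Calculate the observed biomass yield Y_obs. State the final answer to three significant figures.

Y_obs ≈ 0.237 g VSS/g soluble BOD₅

Observed yield with endogenous decay: Y_obs = Y / (1 + k_d·θ_c) = 0.485 / (1 + 0.113 × 9.26) = 0.485 / 2.046 = 0.2370 g VSS/g soluble BOD₅.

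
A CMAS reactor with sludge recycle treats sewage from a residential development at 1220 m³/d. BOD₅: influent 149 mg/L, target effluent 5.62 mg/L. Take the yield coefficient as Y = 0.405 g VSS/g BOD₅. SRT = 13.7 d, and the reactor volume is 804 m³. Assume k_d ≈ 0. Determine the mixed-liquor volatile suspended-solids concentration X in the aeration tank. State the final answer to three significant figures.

X ≈ 1210 mg/L

From V·X = Y·Q·(S₀ − S)·θ_c (decay neglected): X = 0.405 × 1220 × (149 − 5.62) × 13.7 / 804 = 1207 mg/L.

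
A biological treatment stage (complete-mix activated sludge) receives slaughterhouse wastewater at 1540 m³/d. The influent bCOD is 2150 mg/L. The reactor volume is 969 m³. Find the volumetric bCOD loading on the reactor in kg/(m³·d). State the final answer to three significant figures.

L_v ≈ 3.42 kg bCOD/(m³·d)

L_v = Q S₀ / V = 1540 × 2150 × 10⁻³ / 969.0 = 3.417 kg/(m³·d).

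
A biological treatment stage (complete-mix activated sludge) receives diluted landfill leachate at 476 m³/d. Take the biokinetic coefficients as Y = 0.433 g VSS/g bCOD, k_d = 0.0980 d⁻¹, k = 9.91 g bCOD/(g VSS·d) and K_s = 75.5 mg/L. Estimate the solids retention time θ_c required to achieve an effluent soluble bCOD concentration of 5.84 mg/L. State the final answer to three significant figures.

From 1/θ_c = Y·k·S/(K_s + S) − k_d: Y·k·S/(K_s+S) = 0.433 × 9.91 × 5.84 / (75.5 + 5.84) = 0.3081 d⁻¹.
1/θ_c = 0.3081 − 0.0980 = 0.2101 d⁻¹, so θ_c = 4.760 d.

θ_c ≈ 4.76 d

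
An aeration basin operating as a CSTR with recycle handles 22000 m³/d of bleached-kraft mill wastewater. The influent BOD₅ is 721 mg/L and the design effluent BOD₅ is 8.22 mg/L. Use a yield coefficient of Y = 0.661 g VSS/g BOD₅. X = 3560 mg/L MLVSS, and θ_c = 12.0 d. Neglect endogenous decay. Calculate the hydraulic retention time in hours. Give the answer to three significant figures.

τ ≈ 38.1 h

V·X = Y·Q·ΔS·θ_c gives V = 0.661 × 22000 × (721 − 8.22) × 12.0 / 3560 = 34939 m³.
Hydraulic retention time τ = V/Q = 34939 / 22000 = 1.588 d = 38.12 h.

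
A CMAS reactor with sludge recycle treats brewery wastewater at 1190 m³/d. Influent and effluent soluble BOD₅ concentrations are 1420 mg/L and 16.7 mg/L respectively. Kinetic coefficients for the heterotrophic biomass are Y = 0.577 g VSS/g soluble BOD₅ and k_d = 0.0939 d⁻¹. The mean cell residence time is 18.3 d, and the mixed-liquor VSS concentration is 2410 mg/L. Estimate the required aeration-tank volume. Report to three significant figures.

Rearranging the biomass balance for a CMAS with decay, V = Y·Q·ΔS·θ_c / [X·(1+k_d θ_c)] = 0.577 × 1190 × (1420 − 16.7) × 18.3 / [2410 × (1 + 0.0939 × 18.3)] = 1.76×10^7 / 6551 = 2692 m³.

V ≈ 2690 m³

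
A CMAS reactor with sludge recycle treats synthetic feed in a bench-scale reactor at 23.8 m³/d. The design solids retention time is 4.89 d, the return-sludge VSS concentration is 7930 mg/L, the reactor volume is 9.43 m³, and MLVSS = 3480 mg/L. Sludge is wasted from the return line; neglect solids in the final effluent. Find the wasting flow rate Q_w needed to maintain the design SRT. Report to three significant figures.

Q_w = (V·X)/(θ_c X_r) = 9.430 × 3480 / (4.89 × 7930) = 0.8463 m³/d.

Q_w ≈ 0.846 m³/d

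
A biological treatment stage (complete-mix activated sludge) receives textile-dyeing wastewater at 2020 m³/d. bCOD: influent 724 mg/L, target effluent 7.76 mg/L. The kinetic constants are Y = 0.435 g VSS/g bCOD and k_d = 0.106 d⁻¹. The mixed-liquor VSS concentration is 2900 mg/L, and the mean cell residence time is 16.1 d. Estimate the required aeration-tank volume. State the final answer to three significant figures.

V ≈ 1290 m³

Rearranging the biomass balance for a CMAS with decay, V = Y·Q·ΔS·θ_c / [X·(1+k_d θ_c)] = 0.435 × 2020 × (724 − 7.76) × 16.1 / [2900 × (1 + 0.106 × 16.1)] = 1.01×10^7 / 7849 = 1291 m³.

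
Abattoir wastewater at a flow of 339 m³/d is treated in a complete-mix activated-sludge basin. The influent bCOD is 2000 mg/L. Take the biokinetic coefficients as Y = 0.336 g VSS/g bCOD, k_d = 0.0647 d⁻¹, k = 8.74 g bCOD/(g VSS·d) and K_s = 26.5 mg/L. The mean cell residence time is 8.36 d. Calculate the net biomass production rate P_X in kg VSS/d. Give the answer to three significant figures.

Effluent substrate depends only on kinetics and SRT: S = K_s(1 + k_d θ_c) / [θ_c(Yk − k_d) − 1] = 26.5 × (1 + 0.0647 × 8.36) / [8.36 × (0.336 × 8.74 − 0.0647) − 1] = 40.83 / 23.01 = 1.775 mg/L.
Y_obs = Y / (1 + k_d θ_c) = 0.336 / (1 + 0.0647 × 8.36) = 0.336 / 1.541 = 0.2181.
Mass of bCOD removed per day: Q(S₀ − S) = 339 × 1998 g/m³ = 677.4 kg/d.
So the net sludge growth is P_X = 0.2181 × 677.4 = 147.7 kg VSS/d.

P_X ≈ 148 kg VSS/d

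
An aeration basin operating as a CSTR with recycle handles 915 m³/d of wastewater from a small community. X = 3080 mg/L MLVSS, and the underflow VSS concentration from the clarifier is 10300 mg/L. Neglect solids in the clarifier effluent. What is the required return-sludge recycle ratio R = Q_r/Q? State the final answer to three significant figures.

R = Q_r/Q = X/(X_r − X) = 3080 / (10300 − 3080) = 0.4266.

R ≈ 0.427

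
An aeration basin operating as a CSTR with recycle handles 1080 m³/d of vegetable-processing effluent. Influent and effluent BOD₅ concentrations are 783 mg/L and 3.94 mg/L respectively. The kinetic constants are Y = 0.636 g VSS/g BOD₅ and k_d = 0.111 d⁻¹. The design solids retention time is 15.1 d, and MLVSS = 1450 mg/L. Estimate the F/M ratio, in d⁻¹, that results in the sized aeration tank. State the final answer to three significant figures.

Rearranging the biomass balance for a CMAS with decay, V = Y·Q·ΔS·θ_c / [X·(1+k_d θ_c)] = 0.636 × 1080 × (783 − 3.94) × 15.1 / [1450 × (1 + 0.111 × 15.1)] = 8.08×10^6 / 3880 = 2082 m³.
F/M = applied load / biomass = Q·S₀/(V·X) = 1080 × 783 / (2082 × 1450) = 0.2801 d⁻¹.

F/M ≈ 0.280 d⁻¹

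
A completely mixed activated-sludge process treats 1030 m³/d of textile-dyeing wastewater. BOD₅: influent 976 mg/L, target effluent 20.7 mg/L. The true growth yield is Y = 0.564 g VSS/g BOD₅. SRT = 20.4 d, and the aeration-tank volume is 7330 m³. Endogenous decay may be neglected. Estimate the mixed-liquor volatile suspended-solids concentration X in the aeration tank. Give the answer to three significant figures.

From V·X = Y·Q·(S₀ − S)·θ_c (decay neglected): X = 0.564 × 1030 × (976 − 20.7) × 20.4 / 7330 = 1544 mg/L.

X ≈ 1540 mg/L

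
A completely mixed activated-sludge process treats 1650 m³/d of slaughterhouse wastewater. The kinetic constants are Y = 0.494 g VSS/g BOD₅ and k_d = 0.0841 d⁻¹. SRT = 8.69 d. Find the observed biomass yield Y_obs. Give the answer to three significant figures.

The observed yield is Y_obs = Y/(1 + k_d·θ_c) = 0.494 / (1 + 0.0841 × 8.69) = 0.494 / 1.731 = 0.2854 g VSS per g BOD₅ removed.

Y_obs ≈ 0.285 g VSS/g BOD₅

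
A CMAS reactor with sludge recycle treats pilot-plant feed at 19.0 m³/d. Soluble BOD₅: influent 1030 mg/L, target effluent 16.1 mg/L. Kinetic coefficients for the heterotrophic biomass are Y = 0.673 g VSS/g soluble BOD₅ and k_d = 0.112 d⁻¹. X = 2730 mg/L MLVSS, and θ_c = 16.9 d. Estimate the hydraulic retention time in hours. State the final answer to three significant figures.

τ ≈ 35.0 h

From the SRT design equation V = Y Q (S₀−S) θ_c / [X (1 + k_d θ_c)] = 0.673 × 19.0 × (1030 − 16.1) × 16.9 / [2730 × (1 + 0.112 × 16.9)] = 2.19×10^5 / 7897 = 27.74 m³.
τ = V/Q = 27.74/19.0 = 1.460 d, or 35.05 h.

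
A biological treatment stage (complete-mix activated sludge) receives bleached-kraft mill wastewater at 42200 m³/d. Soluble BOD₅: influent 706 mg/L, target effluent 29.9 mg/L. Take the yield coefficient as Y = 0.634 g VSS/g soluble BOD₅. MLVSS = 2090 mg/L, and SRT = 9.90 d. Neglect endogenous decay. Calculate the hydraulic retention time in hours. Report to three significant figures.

τ ≈ 48.7 h

Biomass mass balance (decay neglected): V·X = Y·Q·(S₀ − S)·θ_c, so V = 0.634 × 42200 × (706 − 29.9) × 9.90 / 2090 = 85684 m³.
Hydraulic retention time τ = V/Q = 85684 / 42200 = 2.030 d = 48.73 h.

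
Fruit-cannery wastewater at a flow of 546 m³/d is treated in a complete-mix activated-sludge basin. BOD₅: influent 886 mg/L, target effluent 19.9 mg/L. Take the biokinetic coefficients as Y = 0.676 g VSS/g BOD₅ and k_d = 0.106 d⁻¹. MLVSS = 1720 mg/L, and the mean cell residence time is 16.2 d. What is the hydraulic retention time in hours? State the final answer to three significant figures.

τ ≈ 48.7 h

Rearranging the biomass balance for a CMAS with decay, V = Y·Q·ΔS·θ_c / [X·(1+k_d θ_c)] = 0.676 × 546 × (886 − 19.9) × 16.2 / [1720 × (1 + 0.106 × 16.2)] = 5.18×10^6 / 4674 = 1108 m³.
τ = V/Q = 1108/546 = 2.029 d, or 48.71 h.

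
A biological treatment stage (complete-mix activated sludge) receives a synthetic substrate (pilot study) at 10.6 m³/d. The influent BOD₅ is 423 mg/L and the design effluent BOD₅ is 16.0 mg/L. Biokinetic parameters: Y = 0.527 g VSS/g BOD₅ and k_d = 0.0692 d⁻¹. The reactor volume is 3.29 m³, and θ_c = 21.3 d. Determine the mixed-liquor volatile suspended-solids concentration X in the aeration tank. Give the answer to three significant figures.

X ≈ 5950 mg/L

From V·X·(1 + k_d·θ_c) = Y·Q·(S₀ − S)·θ_c: X = 0.527 × 10.6 × (423 − 16.0) × 21.3 / [3.29 × (1 + 0.0692 × 21.3)] = 5950 mg/L.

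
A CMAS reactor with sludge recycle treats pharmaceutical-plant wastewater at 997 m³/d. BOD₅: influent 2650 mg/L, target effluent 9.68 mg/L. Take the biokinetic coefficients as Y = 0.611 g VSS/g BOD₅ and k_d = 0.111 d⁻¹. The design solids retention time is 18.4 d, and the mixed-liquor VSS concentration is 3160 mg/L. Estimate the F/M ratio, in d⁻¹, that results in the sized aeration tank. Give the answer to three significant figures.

Steady-state biomass mass balance: V·X·(1 + k_d·θ_c) = Y·Q·(S₀ − S)·θ_c, so V = 0.611 × 997 × (2650 − 9.68) × 18.4 / [3160 × (1 + 0.111 × 18.4)] = 2.96×10^7 / 9614 = 3078 m³.
Food-to-microorganism ratio F/M = Q S₀ / (V X) = 997 × 2650 / (3078 × 3160) = 0.2716 d⁻¹.

F/M ≈ 0.272 d⁻¹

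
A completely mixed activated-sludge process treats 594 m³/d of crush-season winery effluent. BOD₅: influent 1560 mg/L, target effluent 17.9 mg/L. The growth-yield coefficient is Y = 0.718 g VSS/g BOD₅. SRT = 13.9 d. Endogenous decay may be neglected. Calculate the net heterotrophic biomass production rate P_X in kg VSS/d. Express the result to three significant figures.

P_X ≈ 658 kg VSS/d

No decay correction is needed, so Y_obs = Y = 0.718.
ΔS = 1560 − 17.9 = 1542 mg/L, so the substrate removal rate is 594 × 1542/1000 = 916.0 kg BOD₅/d.
Biomass produced: P_X = Y_obs·Q·ΔS = 0.7180 × 916.0 ≈ 657.7 kg VSS/d.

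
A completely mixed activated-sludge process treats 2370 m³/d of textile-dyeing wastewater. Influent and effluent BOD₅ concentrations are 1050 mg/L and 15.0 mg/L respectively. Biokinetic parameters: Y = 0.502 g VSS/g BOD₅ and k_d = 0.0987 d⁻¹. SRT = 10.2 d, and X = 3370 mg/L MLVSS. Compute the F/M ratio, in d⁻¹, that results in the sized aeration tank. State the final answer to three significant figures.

Rearranging the biomass balance for a CMAS with decay, V = Y·Q·ΔS·θ_c / [X·(1+k_d θ_c)] = 0.502 × 2370 × (1050 − 15.0) × 10.2 / [3370 × (1 + 0.0987 × 10.2)] = 1.26×10^7 / 6763 = 1857 m³.
Food-to-microorganism ratio F/M = Q S₀ / (V X) = 2370 × 1050 / (1857 × 3370) = 0.3976 d⁻¹.

F/M ≈ 0.398 d⁻¹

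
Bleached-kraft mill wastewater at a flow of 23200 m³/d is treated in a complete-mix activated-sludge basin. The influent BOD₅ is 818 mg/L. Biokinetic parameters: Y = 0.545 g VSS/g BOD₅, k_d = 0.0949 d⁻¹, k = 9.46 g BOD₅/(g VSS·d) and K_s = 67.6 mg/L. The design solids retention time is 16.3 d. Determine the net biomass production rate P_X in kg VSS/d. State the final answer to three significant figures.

For a completely mixed reactor with recycle the Lawrence–McCarty relation gives S = K_s·(1 + k_d·θ_c) / [θ_c·(Y·k − k_d) − 1] = 67.6 × (1 + 0.0949 × 16.3) / [16.3 × (0.545 × 9.46 − 0.0949) − 1] = 172.2 / 81.49 = 2.113 mg/L.
The observed yield is Y_obs = Y/(1 + k_d·θ_c) = 0.545 / (1 + 0.0949 × 16.3) = 0.545 / 2.547 = 0.2140 g VSS per g BOD₅ removed.
Mass of BOD₅ removed per day: Q(S₀ − S) = 23200 × 815.9 g/m³ = 18929 kg/d.
So the net sludge growth is P_X = 0.2140 × 18929 = 4051 kg VSS/d.

P_X ≈ 4050 kg VSS/d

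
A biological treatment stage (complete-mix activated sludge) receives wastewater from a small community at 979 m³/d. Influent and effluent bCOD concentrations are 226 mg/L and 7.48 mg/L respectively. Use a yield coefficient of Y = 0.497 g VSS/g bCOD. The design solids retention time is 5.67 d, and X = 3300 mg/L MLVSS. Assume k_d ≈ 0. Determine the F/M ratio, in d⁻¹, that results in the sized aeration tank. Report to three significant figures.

V·X = Y·Q·ΔS·θ_c gives V = 0.497 × 979 × (226 − 7.48) × 5.67 / 3300 = 182.7 m³.
Food-to-microorganism ratio F/M = Q S₀ / (V X) = 979 × 226 / (182.7 × 3300) = 0.3670 d⁻¹.

F/M ≈ 0.367 d⁻¹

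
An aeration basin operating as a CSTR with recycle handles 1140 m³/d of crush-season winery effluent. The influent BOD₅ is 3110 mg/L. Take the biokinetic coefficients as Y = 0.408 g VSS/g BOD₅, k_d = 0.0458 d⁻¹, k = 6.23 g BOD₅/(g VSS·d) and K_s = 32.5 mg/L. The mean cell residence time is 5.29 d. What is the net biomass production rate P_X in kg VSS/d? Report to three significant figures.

P_X ≈ 1160 kg VSS/d

Effluent substrate depends only on kinetics and SRT: S = K_s(1 + k_d θ_c) / [θ_c(Yk − k_d) − 1] = 32.5 × (1 + 0.0458 × 5.29) / [5.29 × (0.408 × 6.23 − 0.0458) − 1] = 40.37 / 12.20 = 3.308 mg/L.
Observed yield with endogenous decay: Y_obs = Y / (1 + k_d·θ_c) = 0.408 / (1 + 0.0458 × 5.29) = 0.408 / 1.242 = 0.3284 g VSS/g BOD₅.
Q·(S₀ − S) = 1140 × (3110 − 3.31) × 10⁻³ = 3542 kg/d removed.
Net biomass production P_X = Y_obs × Q·(S₀ − S) = 0.3284 × 3542 = 1163 kg VSS/d.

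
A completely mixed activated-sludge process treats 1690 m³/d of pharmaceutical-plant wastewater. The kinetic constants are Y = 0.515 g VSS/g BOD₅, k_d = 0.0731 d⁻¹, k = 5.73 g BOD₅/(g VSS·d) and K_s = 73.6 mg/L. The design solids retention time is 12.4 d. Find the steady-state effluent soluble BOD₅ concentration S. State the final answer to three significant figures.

S ≈ 4.05 mg/L

From the Monod/SRT balance for a CMAS, S = K_s·(1+k_d θ_c)/[θ_c·(Y k − k_d) − 1] = 73.6 × (1 + 0.0731 × 12.4) / [12.4 × (0.515 × 5.73 − 0.0731) − 1] = 140.3 / 34.69 = 4.045 mg/L.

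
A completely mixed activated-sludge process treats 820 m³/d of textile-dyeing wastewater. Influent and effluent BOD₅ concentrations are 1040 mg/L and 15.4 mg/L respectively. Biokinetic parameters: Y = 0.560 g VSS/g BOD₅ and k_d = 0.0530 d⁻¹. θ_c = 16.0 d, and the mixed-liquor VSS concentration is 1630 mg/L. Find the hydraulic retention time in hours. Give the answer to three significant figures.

Steady-state biomass mass balance: V·X·(1 + k_d·θ_c) = Y·Q·(S₀ − S)·θ_c, so V = 0.560 × 820 × (1040 − 15.4) × 16.0 / [1630 × (1 + 0.0530 × 16.0)] = 7.53×10^6 / 3012 = 2499 m³.
τ = V/Q = 2499/820 = 3.048 d, or 73.14 h.

τ ≈ 73.1 h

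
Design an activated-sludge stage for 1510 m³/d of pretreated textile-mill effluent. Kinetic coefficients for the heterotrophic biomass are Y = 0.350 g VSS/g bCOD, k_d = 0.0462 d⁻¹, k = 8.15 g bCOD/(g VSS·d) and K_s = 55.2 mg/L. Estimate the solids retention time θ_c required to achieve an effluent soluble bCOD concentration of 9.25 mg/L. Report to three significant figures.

Specific growth rate at S = 9.25 mg/L: μ = YkS/(K_s+S) = 0.350·8.15·9.25/(55.2+9.25) = 0.4094 d⁻¹.
Then 1/θ_c = μ − k_d = 0.4094 − 0.0462 = 0.3632 d⁻¹, giving θ_c = 2.753 d.

θ_c ≈ 2.75 d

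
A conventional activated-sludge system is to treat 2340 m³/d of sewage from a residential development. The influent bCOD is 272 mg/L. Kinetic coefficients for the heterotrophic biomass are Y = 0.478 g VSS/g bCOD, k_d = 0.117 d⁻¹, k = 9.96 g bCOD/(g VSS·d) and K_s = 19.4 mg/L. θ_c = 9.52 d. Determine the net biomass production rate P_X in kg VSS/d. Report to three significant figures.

P_X ≈ 143 kg VSS/d

For a completely mixed reactor with recycle the Lawrence–McCarty relation gives S = K_s·(1 + k_d·θ_c) / [θ_c·(Y·k − k_d) − 1] = 19.4 × (1 + 0.117 × 9.52) / [9.52 × (0.478 × 9.96 − 0.117) − 1] = 41.01 / 43.21 = 0.9491 mg/L.
Observed yield with endogenous decay: Y_obs = Y / (1 + k_d·θ_c) = 0.478 / (1 + 0.117 × 9.52) = 0.478 / 2.114 = 0.2261 g VSS/g bCOD.
Q·(S₀ − S) = 2340 × (272 − 0.949) × 10⁻³ = 634.3 kg/d removed.
P_X = Y_obs · Q(S₀ − S) = 0.2261 × 634.3 = 143.4 kg VSS/d.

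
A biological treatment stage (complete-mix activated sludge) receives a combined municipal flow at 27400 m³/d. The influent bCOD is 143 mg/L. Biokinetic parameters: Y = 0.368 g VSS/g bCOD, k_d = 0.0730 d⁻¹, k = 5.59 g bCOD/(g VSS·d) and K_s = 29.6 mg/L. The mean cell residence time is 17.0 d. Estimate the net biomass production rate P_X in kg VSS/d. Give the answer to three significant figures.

Effluent substrate depends only on kinetics and SRT: S = K_s(1 + k_d θ_c) / [θ_c(Yk − k_d) − 1] = 29.6 × (1 + 0.0730 × 17.0) / [17.0 × (0.368 × 5.59 − 0.0730) − 1] = 66.33 / 32.73 = 2.027 mg/L.
Observed yield with endogenous decay: Y_obs = Y / (1 + k_d·θ_c) = 0.368 / (1 + 0.0730 × 17.0) = 0.368 / 2.241 = 0.1642 g VSS/g bCOD.
Mass of bCOD removed per day: Q(S₀ − S) = 27400 × 141.0 g/m³ = 3863 kg/d.
So the net sludge growth is P_X = 0.1642 × 3863 = 634.3 kg VSS/d.

P_X ≈ 634 kg VSS/d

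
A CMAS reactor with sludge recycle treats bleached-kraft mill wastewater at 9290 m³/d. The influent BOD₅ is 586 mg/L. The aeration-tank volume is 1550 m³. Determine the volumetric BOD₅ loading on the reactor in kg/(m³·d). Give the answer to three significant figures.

L_v ≈ 3.51 kg BOD₅/(m³·d)

Volumetric loading L_v = Q·S₀ / V = 9290 × 586 g/m³ / 1550 m³ = 3512 g/(m³·d) = 3.512 kg BOD₅/(m³·d).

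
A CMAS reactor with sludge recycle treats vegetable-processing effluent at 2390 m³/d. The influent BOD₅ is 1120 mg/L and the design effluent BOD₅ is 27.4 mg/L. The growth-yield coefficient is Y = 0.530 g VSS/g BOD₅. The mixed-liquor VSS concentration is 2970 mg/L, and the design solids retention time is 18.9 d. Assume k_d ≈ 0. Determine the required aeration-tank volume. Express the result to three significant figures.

With k_d = 0 the design equation reduces to V = Y Q (S₀−S) θ_c / X = 0.530 × 2390 × (1120 − 27.4) × 18.9 / 2970 = 8807 m³.

V ≈ 8810 m³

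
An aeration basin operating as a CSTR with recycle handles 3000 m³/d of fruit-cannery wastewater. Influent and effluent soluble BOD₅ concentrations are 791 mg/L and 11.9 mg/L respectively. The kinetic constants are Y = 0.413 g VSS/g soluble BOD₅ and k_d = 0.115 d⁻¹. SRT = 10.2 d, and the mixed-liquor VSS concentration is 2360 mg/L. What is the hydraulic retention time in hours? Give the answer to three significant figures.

Steady-state biomass mass balance: V·X·(1 + k_d·θ_c) = Y·Q·(S₀ − S)·θ_c, so V = 0.413 × 3000 × (791 − 11.9) × 10.2 / [2360 × (1 + 0.115 × 10.2)] = 9.85×10^6 / 5128 = 1920 m³.
τ = V/Q = 1920/3000 = 0.6400 d, or 15.36 h.

τ ≈ 15.4 h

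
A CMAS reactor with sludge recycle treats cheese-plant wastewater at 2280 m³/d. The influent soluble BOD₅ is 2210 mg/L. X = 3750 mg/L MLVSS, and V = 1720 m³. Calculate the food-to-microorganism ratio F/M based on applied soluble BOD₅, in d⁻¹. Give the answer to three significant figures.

Food-to-microorganism ratio F/M = Q S₀ / (V X) = 2280 × 2210 / (1720 × 3750) = 0.7812 d⁻¹.

F/M ≈ 0.781 d⁻¹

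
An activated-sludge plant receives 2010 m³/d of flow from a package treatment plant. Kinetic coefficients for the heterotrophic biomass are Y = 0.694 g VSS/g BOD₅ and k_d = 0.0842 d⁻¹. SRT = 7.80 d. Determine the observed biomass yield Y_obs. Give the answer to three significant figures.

Y_obs ≈ 0.419 g VSS/g BOD₅

The observed yield is Y_obs = Y/(1 + k_d·θ_c) = 0.694 / (1 + 0.0842 × 7.80) = 0.694 / 1.657 = 0.4189 g VSS per g BOD₅ removed.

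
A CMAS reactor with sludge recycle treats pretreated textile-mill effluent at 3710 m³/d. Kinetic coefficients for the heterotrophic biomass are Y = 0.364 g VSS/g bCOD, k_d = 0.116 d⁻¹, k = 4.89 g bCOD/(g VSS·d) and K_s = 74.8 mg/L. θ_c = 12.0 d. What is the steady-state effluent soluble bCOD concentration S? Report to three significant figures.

For a completely mixed reactor with recycle the Lawrence–McCarty relation gives S = K_s·(1 + k_d·θ_c) / [θ_c·(Y·k − k_d) − 1] = 74.8 × (1 + 0.116 × 12.0) / [12.0 × (0.364 × 4.89 − 0.116) − 1] = 178.9 / 18.97 = 9.433 mg/L.

S ≈ 9.43 mg/L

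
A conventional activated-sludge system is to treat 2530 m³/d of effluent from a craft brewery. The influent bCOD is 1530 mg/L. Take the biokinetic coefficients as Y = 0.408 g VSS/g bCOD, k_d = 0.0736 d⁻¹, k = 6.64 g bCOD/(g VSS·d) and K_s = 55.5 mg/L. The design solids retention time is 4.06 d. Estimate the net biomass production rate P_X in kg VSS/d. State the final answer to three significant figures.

From the Monod/SRT balance for a CMAS, S = K_s·(1+k_d θ_c)/[θ_c·(Y k − k_d) − 1] = 55.5 × (1 + 0.0736 × 4.06) / [4.06 × (0.408 × 6.64 − 0.0736) − 1] = 72.08 / 9.700 = 7.431 mg/L.
Correct the yield for decay: Y_obs = Y/(1 + k_d θ_c) = 0.408 / (1 + 0.0736 × 4.06) = 0.408 / 1.299 = 0.3141.
Substrate removed = Q·(S₀ − S) = 2530 m³/d × (1530 − 7.43) g/m³ = 3.85×10^6 g/d = 3852 kg/d.
So the net sludge growth is P_X = 0.3141 × 3852 = 1210 kg VSS/d.

P_X ≈ 1210 kg VSS/d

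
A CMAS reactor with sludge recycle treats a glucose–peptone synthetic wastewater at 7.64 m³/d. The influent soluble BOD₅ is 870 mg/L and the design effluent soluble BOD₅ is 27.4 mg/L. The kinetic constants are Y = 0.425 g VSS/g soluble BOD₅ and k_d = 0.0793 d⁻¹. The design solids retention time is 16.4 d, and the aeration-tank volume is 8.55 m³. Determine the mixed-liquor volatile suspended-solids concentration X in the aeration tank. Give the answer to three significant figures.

X ≈ 2280 mg/L

Solving the biomass balance for X: X = Y Q (S₀−S) θ_c / [V (1+k_d θ_c)] = 0.425 × 7.64 × (870 − 27.4) × 16.4 / [8.55 × (1 + 0.0793 × 16.4)] = 2281 mg/L.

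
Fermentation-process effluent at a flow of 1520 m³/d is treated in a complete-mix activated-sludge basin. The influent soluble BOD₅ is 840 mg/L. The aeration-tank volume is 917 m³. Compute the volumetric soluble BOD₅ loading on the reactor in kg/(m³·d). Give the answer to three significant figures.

L_v ≈ 1.39 kg soluble BOD₅/(m³·d)

Volumetric loading L_v = Q·S₀ / V = 1520 × 840 g/m³ / 917.0 m³ = 1392 g/(m³·d) = 1.392 kg soluble BOD₅/(m³·d).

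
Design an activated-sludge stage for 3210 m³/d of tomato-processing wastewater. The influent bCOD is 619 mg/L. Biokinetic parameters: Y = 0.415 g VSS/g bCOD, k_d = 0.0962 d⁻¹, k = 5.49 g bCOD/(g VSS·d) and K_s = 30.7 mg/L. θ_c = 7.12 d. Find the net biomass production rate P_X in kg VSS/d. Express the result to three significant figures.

P_X ≈ 487 kg VSS/d

Effluent substrate depends only on kinetics and SRT: S = K_s(1 + k_d θ_c) / [θ_c(Yk − k_d) − 1] = 30.7 × (1 + 0.0962 × 7.12) / [7.12 × (0.415 × 5.49 − 0.0962) − 1] = 51.73 / 14.54 = 3.558 mg/L.
Correct the yield for decay: Y_obs = Y/(1 + k_d θ_c) = 0.415 / (1 + 0.0962 × 7.12) = 0.415 / 1.685 = 0.2463.
Substrate removed = Q·(S₀ − S) = 3210 m³/d × (619 − 3.56) g/m³ = 1.98×10^6 g/d = 1976 kg/d.
Net biomass production P_X = Y_obs × Q·(S₀ − S) = 0.2463 × 1976 = 486.6 kg VSS/d.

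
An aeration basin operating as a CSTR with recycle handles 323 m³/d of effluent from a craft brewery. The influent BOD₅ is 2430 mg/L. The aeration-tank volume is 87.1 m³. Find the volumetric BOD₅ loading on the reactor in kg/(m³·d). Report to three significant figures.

L_v ≈ 9.01 kg BOD₅/(m³·d)

Volumetric loading L_v = Q·S₀ / V = 323 × 2430 g/m³ / 87.10 m³ = 9011 g/(m³·d) = 9.011 kg BOD₅/(m³·d).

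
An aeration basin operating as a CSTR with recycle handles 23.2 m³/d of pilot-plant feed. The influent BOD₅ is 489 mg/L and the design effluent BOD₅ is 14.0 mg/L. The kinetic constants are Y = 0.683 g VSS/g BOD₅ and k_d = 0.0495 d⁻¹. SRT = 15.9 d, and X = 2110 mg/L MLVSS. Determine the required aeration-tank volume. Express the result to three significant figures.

V ≈ 31.7 m³

Steady-state biomass mass balance: V·X·(1 + k_d·θ_c) = Y·Q·(S₀ − S)·θ_c, so V = 0.683 × 23.2 × (489 − 14.0) × 15.9 / [2110 × (1 + 0.0495 × 15.9)] = 1.2×10^5 / 3771 = 31.74 m³.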